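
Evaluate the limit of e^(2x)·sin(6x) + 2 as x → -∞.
Evaluate the dominant behaviour as x → -∞; each term tends to a finite value or vanishes.
Limit = 2.

Final answer: 2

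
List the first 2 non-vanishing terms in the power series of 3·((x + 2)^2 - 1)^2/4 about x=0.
18·x + 27/4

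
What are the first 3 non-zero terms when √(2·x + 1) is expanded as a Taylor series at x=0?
-x^2/2 + x + 1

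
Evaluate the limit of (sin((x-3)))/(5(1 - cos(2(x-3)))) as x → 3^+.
Both numerator and denominator → 0 as x → 3^+; this is a 0/0 indeterminate form.
Expand each to leading order near x = 3: numerator ~ (x - 3), denominator ~ 10·(x - 3)^2.
The limit of the ratio is ∞.

Final answer: ∞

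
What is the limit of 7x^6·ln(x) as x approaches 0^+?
This is a 0·∞ indeterminate form at x → 0⁺.
Rewrite the product as 7·ln(x) / x^(-6) and apply L'Hôpital, or use the standard hierarchy x^(-6) ≫ |ln x| as x → 0⁺.
The indeterminate product → 0, so the limit = 0.

Final answer: 0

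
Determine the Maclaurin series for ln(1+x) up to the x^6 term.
-x^6/6 + x^5/5 - x^4/4 + x^3/3 - x^2/2 + x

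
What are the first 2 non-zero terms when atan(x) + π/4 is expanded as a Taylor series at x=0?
x + π/4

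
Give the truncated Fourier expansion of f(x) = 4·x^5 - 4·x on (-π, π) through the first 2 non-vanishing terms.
(-160·π^2 + 8·π^4 + 952)·sin(x) + (-4·π^4 - 26 + 20·π^2)·sin(2·x)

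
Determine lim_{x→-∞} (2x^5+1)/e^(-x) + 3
The quotient is an ∞/∞ indeterminate form as x → -∞.
Compare growth rates of the dominant terms (exponentials ≫ polynomials ≫ logarithms), or apply L'Hôpital's rule; the quotient → 0.
Adding the constant: 0 + 3 = 3. Limit = 3.

Final answer: 3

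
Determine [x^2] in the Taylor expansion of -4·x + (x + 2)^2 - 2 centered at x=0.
Expand to order 2: -4·x + (x + 2)^2 - 2 = x^2 + 2 + O(x^3).
The coefficient of x^2 is 1.

Final answer: 1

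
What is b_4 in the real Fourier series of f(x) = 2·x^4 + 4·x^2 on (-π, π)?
b_4 = (1/π) ∫_{-π}^{π} f(x)·sin(4x) dx.
Evaluate the integral (use parity and integration by parts as needed): b_4 = 0.

Final answer: 0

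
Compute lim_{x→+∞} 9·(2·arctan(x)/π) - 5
Evaluate the dominant behaviour as x → +∞; each term tends to a finite value or vanishes.
Limit = 4.

Final answer: 4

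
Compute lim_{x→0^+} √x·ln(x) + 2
The product is a 0·∞ indeterminate form at x → 0⁺.
Rewrite the product as ln(x) / x^(-1/2) and apply L'Hôpital, or use the standard hierarchy x^(-1/2) ≫ |ln x| as x → 0⁺.
The indeterminate product → 0, so the limit = 2.

Final answer: 2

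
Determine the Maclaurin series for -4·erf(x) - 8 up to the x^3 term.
8·x^3/(3·√(π)) - 8·x/√(π) - 8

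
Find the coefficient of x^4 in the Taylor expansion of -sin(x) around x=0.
Expand to order 4: -sin(x) = x^3/6 - x + O(x^5).
The coefficient of x^4 is 0.

Final answer: 0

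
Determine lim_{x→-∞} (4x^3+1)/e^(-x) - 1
The quotient is an ∞/∞ indeterminate form as x → -∞.
Compare growth rates of the dominant terms (exponentials ≫ polynomials ≫ logarithms), or apply L'Hôpital's rule; the quotient → 0.
Adding the constant: 0 - 1 = -1. Limit = -1.

Final answer: -1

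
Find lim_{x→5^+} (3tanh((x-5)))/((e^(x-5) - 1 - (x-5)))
Both numerator and denominator → 0 as x → 5^+; this is a 0/0 indeterminate form.
Expand each to leading order near x = 5: numerator ~ 3·(x - 5), denominator ~ (x - 5)^2/2.
The limit of the ratio is ∞.

Final answer: ∞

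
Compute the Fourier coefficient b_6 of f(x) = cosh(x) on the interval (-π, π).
b_6 = (1/π) ∫_{-π}^{π} f(x)·sin(6x) dx.
Evaluate the integral (use parity and integration by parts as needed): b_6 = 0.

Final answer: 0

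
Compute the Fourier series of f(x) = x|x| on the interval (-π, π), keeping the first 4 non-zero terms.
(-8 + 2·π^2)·sin(x)/π - π·sin(2·x) + (-8 + 18·π^2)·sin(3·x)/(27·π) - π·sin(4·x)/2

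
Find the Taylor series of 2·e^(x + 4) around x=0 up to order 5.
x^5·e^(4)/60 + x^4·e^(4)/12 + x^3·e^(4)/3 + x^2·e^(4) + 2·x·e^(4) + 2·e^(4)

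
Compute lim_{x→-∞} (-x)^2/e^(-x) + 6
The quotient is an ∞/∞ indeterminate form as x → -∞.
Compare growth rates of the dominant terms (exponentials ≫ polynomials ≫ logarithms), or apply L'Hôpital's rule; the quotient → 0.
Adding the constant: 0 + 6 = 6. Limit = 6.

Final answer: 6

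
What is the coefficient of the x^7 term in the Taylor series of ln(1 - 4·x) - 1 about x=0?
Expand to order 7: ln(1 - 4·x) - 1 = -16384·x^7/7 - 2048·x^6/3 - 1024·x^5/5 - 64·x^4 - 64·x^3/3 - 8·x^2 - 4·x - 1 + O(x^8).
The coefficient of x^7 is -16384/7.

Final answer: -16384/7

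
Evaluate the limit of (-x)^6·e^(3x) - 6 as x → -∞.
The product is a 0·∞ indeterminate form at x → -∞.
Rewrite the product as (-x)^6 / e^(-3x) (an ∞/∞ form) and apply L'Hôpital, or use the standard hierarchy e^(3|x|) ≫ |(-x)^6| as x → -∞.
The indeterminate product → 0, so the limit = -6.

Final answer: -6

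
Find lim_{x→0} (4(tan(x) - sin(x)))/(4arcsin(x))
Both numerator and denominator → 0 as x → 0; this is a 0/0 indeterminate form.
Expand each to leading order near x = 0: numerator ~ 2·x^3, denominator ~ 4·x.
The limit of the ratio is 0.

Final answer: 0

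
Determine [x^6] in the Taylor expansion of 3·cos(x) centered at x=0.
Expand to order 6: 3·cos(x) = -x^6/240 + x^4/8 - 3·x^2/2 + 3 + O(x^7).
The coefficient of x^6 is -1/240.

Final answer: -1/240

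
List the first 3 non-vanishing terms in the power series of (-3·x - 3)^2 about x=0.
9·x^2 + 18·x + 9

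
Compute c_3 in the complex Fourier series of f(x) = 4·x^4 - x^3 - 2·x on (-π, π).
Compute the real Fourier coefficients first: a_3 = 64/27 - 32·π^2/9, b_3 = -2·π^2/3 - 8/9.
Then c_3 = (a_3 − i·b_3)/2 = -16·π^2/9 + 32/27 + 4·i/9 + i·π^2/3.

Final answer: -16·π^2/9 + 32/27 + 4·i/9 + i·π^2/3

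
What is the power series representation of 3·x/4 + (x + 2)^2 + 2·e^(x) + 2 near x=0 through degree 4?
x^4/12 + x^3/3 + 2·x^2 + 27·x/4 + 8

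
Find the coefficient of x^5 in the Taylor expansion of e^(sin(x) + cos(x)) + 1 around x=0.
Expand to order 5: e^(sin(x) + cos(x)) + 1 = e·x^5/10 - 5·e·x^4/24 - e·x^3/2 + e·x + 1 + e + O(x^6).
The coefficient of x^5 is e/10.

Final answer: e/10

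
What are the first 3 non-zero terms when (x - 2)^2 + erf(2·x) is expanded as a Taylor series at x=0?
x^2 + x·(-4 + 4/√(π)) + 4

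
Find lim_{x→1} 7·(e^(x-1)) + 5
Direct substitution at x = 1 gives 12.

Final answer: 12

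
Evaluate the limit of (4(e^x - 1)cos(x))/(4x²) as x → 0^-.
Both numerator and denominator → 0 as x → 0^-; this is a 0/0 indeterminate form.
Expand each to leading order near x = 0: numerator ~ 4·x, denominator ~ 4·x^2.
The limit of the ratio is -∞.

Final answer: -∞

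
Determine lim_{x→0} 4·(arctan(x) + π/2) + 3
Direct substitution at x = 0 gives 3 + 2·π.

Final answer: 3 + 2·π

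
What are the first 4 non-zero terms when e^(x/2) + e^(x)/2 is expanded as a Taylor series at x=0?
5·x^3/48 + 3·x^2/8 + x + 3/2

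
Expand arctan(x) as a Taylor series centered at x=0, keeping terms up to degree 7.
-x^7/7 + x^5/5 - x^3/3 + x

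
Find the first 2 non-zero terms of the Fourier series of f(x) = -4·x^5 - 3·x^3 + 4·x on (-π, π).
(-916 - 8·π^4 + 154·π^2)·sin(x) + (-17·π^2 + 43/2 + 4·π^4)·sin(2·x)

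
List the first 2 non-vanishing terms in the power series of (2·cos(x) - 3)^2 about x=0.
2·x^2 + 1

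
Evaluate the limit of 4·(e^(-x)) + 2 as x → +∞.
Evaluate the dominant behaviour as x → +∞; each term tends to a finite value or vanishes.
Limit = 2.

Final answer: 2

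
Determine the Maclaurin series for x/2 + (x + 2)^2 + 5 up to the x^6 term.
x^2 + 9·x/2 + 9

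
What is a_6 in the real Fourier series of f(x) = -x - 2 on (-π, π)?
a_6 = (1/π) ∫_{-π}^{π} f(x)·cos(6x) dx.
Evaluate the integral (use parity and integration by parts as needed): a_6 = 0.

Final answer: 0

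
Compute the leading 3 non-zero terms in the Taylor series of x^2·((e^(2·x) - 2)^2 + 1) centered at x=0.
16·x^5/3 - 4·x^3 + 2·x^2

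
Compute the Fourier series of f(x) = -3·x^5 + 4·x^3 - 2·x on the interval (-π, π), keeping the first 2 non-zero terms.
(-772 - 6·π^4 + 128·π^2)·sin(x) + (-19·π^2 + 61/2 + 3·π^4)·sin(2·x)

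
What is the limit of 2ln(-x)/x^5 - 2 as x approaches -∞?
The quotient is an ∞/∞ indeterminate form as x → -∞.
Compare growth rates of the dominant terms (exponentials ≫ polynomials ≫ logarithms), or apply L'Hôpital's rule; the quotient → 0.
Adding the constant: 0 - 2 = -2. Limit = -2.

Final answer: -2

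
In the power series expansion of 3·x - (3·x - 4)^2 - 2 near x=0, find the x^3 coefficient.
Expand to order 3: 3·x - (3·x - 4)^2 - 2 = -9·x^2 + 27·x - 18 + O(x^4).
The coefficient of x^3 is 0.

Final answer: 0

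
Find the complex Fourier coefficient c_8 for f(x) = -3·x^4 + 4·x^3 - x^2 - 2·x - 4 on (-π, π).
Compute the real Fourier coefficients first: a_8 = -3·π^2/8 - 7/256, b_8 = 19/32 - π^2.
Then c_8 = (a_8 − i·b_8)/2 = -3·π^2/16 - 7/512 - 19·i/64 + i·π^2/2.

Final answer: -3·π^2/16 - 7/512 - 19·i/64 + i·π^2/2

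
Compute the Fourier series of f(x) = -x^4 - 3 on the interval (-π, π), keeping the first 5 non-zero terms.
(-48 + 8·π^2)·cos(x) + (3 - 2·π^2)·cos(2·x) + (-16/27 + 8·π^2/9)·cos(3·x) + (3/16 - π^2/2)·cos(4·x) - π^4/5 - 3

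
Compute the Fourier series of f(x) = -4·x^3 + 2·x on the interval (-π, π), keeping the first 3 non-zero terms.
(52 - 8·π^2)·sin(x) + (-8 + 4·π^2)·sin(2·x) + (28/9 - 8·π^2/3)·sin(3·x)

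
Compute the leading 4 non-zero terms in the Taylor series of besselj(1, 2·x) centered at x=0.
-x^7/144 + x^5/12 - x^3/2 + x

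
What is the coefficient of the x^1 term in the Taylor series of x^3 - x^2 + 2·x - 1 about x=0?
Expand to order 1: x^3 - x^2 + 2·x - 1 = 2·x - 1 + O(x^2).
The coefficient of x^1 is 2.

Final answer: 2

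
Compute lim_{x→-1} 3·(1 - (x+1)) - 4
Direct substitution at x = -1 gives -1.

Final answer: -1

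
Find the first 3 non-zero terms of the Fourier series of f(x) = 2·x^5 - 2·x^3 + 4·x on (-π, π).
(-84·π^2 + 4·π^4 + 512)·sin(x) + (-2·π^4 - 22 + 12·π^2)·sin(2·x) + (-116·π^2/27 + 448/81 + 4·π^4/3)·sin(3·x)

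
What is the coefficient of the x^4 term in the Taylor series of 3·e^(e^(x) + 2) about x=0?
Expand to order 4: 3·e^(e^(x) + 2) = 15·x^4·e^(3)/8 + 5·x^3·e^(3)/2 + 3·x^2·e^(3) + 3·x·e^(3) + 3·e^(3) + O(x^5).
The coefficient of x^4 is 15·e^(3)/8.

Final answer: 15·e^(3)/8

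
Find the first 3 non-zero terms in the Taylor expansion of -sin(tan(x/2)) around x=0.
x^5/1280 - x^3/48 - x/2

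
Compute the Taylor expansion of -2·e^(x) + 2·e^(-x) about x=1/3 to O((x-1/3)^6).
(2 - 2·e^(2/3))·e^(-1/3) + (-2·e^(2/3) - 2)·e^(-1/3)·(x - 1/3) + (1 - e^(2/3))·e^(-1/3)·(x - 1/3)^2 + (-e^(2/3) - 1)·e^(-1/3)·(x - 1/3)^3/3 + (1 - e^(2/3))·e^(-1/3)·(x - 1/3)^4/12 + (-e^(2/3) - 1)·e^(-1/3)·(x - 1/3)^5/60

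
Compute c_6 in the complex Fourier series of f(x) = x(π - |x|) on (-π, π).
Compute the real Fourier coefficients first: a_6 = 0, b_6 = 0.
Then c_6 = (a_6 − i·b_6)/2 = 0.

Final answer: 0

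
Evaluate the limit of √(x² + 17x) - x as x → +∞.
This is an ∞ − ∞ indeterminate form.
Multiply and divide by the conjugate √(x²+17x) + x; the x² terms cancel, leaving (17x)/(√(x²+17x)+x) → 17/2.
Limit = 17/2.

Final answer: 17/2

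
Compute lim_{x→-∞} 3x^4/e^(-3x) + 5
The quotient is an ∞/∞ indeterminate form as x → -∞.
Compare growth rates of the dominant terms (exponentials ≫ polynomials ≫ logarithms), or apply L'Hôpital's rule; the quotient → 0.
Adding the constant: 0 + 5 = 5. Limit = 5.

Final answer: 5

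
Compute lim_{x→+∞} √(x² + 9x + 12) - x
This is an ∞ − ∞ indeterminate form.
Multiply and divide by the conjugate √(x²+9x + 12) + x; the x² terms cancel, leaving (9x + 12)/(√(x²+9x + 12)+x) → 9/2.
Limit = 9/2.

Final answer: 9/2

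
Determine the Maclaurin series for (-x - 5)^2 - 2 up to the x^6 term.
x^2 + 10·x + 23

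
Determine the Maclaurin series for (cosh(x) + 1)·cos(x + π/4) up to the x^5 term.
√(2)·x^5/80 - √(2)·x^4/16 - √(2)·x^3/12 - √(2)·x^2/4 - √(2)·x + √(2)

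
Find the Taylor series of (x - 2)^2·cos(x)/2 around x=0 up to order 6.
13·x^6/720 - x^5/12 - x^4/6 + x^3 - x^2/2 - 2·x + 2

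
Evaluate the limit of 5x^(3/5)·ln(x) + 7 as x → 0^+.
The product is a 0·∞ indeterminate form at x → 0⁺.
Rewrite the product as 5·ln(x) / x^(-3/5) and apply L'Hôpital, or use the standard hierarchy x^(-3/5) ≫ |ln x| as x → 0⁺.
The indeterminate product → 0, so the limit = 7.

Final answer: 7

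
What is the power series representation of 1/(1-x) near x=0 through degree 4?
x^4 + x^3 + x^2 + x + 1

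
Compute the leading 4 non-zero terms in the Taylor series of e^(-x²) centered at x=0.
-x^6/6 + x^4/2 - x^2 + 1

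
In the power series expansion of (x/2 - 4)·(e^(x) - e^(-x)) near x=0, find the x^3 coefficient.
Expand to order 3: (x/2 - 4)·(e^(x) - e^(-x)) = -4·x^3/3 + x^2 - 8·x + O(x^4).
The coefficient of x^3 is -4/3.

Final answer: -4/3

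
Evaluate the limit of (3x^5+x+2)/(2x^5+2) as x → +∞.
This is an ∞/∞ indeterminate form as x → +∞.
Divide numerator and denominator by x^5 and let the lower-order terms vanish; the leading terms give 3/2.
Limit = 3/2.

Final answer: 3/2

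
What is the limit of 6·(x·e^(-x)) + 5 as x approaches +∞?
Evaluate the dominant behaviour as x → +∞; each term tends to a finite value or vanishes.
Limit = 5.

Final answer: 5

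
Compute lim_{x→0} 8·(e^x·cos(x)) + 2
Direct substitution at x = 0 gives 10.

Final answer: 10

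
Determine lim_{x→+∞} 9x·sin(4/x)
As x → +∞: let u = 4/x → 0⁺; then 9·x·sin(4/x) = 9·4·sin(u)/u → 9·4·1 = 36.
Limit = 36.

Final answer: 36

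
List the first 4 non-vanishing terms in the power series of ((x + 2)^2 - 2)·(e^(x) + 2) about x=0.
10·x^3/3 + 8·x^2 + 14·x + 6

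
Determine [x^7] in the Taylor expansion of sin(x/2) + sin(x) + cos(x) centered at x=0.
Expand to order 7: sin(x/2) + sin(x) + cos(x) = -43·x^7/215040 - x^6/720 + 11·x^5/1280 + x^4/24 - 3·x^3/16 - x^2/2 + 3·x/2 + 1 + O(x^8).
The coefficient of x^7 is -43/215040.

Final answer: -43/215040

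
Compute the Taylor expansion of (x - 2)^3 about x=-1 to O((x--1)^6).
-27 + 27·(x + 1) - 9·(x + 1)^2 + (x + 1)^3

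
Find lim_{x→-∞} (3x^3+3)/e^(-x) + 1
The quotient is an ∞/∞ indeterminate form as x → -∞.
Compare growth rates of the dominant terms (exponentials ≫ polynomials ≫ logarithms), or apply L'Hôpital's rule; the quotient → 0.
Adding the constant: 0 + 1 = 1. Limit = 1.

Final answer: 1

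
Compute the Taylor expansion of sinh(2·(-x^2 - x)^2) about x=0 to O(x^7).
4·x^6/3 + 2·x^4 + 4·x^3 + 2·x^2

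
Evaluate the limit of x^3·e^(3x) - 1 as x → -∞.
The product is a 0·∞ indeterminate form at x → -∞.
Rewrite the product as x^3 / e^(-3x) (an ∞/∞ form) and apply L'Hôpital, or use the standard hierarchy e^(3|x|) ≫ |x^3| as x → -∞.
The indeterminate product → 0, so the limit = -1.

Final answer: -1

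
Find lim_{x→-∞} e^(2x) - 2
Evaluate the dominant behaviour as x → -∞; each term tends to a finite value or vanishes.
Limit = -2.

Final answer: -2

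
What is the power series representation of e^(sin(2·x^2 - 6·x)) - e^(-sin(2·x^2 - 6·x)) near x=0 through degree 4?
4·x^2 - 12·x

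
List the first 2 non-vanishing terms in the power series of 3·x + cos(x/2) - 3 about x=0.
3·x - 2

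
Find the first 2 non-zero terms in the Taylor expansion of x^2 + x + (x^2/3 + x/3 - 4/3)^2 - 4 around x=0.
x/9 - 20/9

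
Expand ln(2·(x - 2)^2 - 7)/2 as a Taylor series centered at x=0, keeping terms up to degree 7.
-833312·x^7/7 - 17940·x^6 - 13904·x^5/5 - 449·x^4 - 232·x^3/3 - 15·x^2 - 4·x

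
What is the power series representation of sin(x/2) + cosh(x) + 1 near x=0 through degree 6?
x^6/720 + x^5/3840 + x^4/24 - x^3/48 + x^2/2 + x/2 + 2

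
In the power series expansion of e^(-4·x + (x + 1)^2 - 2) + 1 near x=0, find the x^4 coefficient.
Expand to order 4: e^(-4·x + (x + 1)^2 - 2) + 1 = 19·x^4·e^(-1)/6 - 10·x^3·e^(-1)/3 + 3·x^2·e^(-1) - 2·x·e^(-1) + e^(-1) + 1 + O(x^5).
The coefficient of x^4 is 19·e^(-1)/6.

Final answer: 19·e^(-1)/6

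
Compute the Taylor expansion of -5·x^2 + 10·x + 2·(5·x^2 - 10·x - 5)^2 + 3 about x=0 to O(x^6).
50·x^4 - 200·x^3 + 95·x^2 + 210·x + 53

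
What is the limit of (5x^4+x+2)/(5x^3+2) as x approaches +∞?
This is an ∞/∞ indeterminate form as x → +∞.
Divide numerator and denominator by x^4 and let the lower-order terms vanish; the numerator's degree 4 exceeds the denominator's degree 3, so the quotient diverges.
Limit = ∞.

Final answer: ∞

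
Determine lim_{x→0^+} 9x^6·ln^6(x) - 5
The product is a 0·∞ indeterminate form at x → 0⁺.
Rewrite the product as 9·ln^6(x) / x^(-6) and apply L'Hôpital, or use the standard hierarchy x^(-6) ≫ |ln x|^6 as x → 0⁺.
The indeterminate product → 0, so the limit = -5.

Final answer: -5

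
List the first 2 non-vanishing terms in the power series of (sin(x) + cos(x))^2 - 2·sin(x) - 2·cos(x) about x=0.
x^2 - 1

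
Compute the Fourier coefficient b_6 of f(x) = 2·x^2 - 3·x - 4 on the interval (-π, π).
b_6 = (1/π) ∫_{-π}^{π} f(x)·sin(6x) dx.
Evaluate the integral (use parity and integration by parts as needed): b_6 = 1.

Final answer: 1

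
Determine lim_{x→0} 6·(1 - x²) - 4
Direct substitution at x = 0 gives 2.

Final answer: 2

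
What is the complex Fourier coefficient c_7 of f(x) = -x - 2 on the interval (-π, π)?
Compute the real Fourier coefficients first: a_7 = 0, b_7 = -2/7.
Then c_7 = (a_7 − i·b_7)/2 = i/7.

Final answer: i/7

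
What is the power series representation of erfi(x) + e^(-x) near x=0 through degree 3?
x^3·(-1/6 + 2/(3·√(π))) + x^2/2 + x·(-1 + 2/√(π)) + 1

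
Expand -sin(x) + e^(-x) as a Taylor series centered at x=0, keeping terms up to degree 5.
-x^5/60 + x^4/24 + x^2/2 - 2·x + 1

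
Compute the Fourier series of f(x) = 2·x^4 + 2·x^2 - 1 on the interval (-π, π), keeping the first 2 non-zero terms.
(88 - 16·π^2)·cos(x) - 1 + 2·π^2/3 + 2·π^4/5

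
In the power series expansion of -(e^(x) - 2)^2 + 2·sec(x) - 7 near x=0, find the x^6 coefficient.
Expand to order 6: -(e^(x) - 2)^2 + 2·sec(x) - 7 = 31·x^6/360 - 7·x^5/30 - x^4/12 - 2·x^3/3 + x^2 + 2·x - 6 + O(x^7).
The coefficient of x^6 is 31/360.

Final answer: 31/360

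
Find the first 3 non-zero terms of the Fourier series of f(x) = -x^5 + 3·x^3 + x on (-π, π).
(-274 - 2·π^4 + 46·π^2)·sin(x) + (-8·π^2 + 11 + π^4)·sin(2·x) + (-2·π^4/3 - 134/81 + 94·π^2/27)·sin(3·x)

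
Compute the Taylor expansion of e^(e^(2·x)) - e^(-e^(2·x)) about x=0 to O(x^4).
x^3·(-4·e^(-1)/3 + 20·e/3) + 4·e·x^2 + x·(2·e^(-1) + 2·e) - e^(-1) + e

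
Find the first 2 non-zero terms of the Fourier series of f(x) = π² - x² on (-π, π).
4·cos(x) + 2·π^2/3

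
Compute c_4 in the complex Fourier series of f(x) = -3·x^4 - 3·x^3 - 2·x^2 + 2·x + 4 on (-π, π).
Compute the real Fourier coefficients first: a_4 = 1/16 - 3·π^2/2, b_4 = -25/16 + 3·π^2/2.
Then c_4 = (a_4 − i·b_4)/2 = -3·π^2/4 + 1/32 - 3·i·π^2/4 + 25·i/32.

Final answer: -3·π^2/4 + 1/32 - 3·i·π^2/4 + 25·i/32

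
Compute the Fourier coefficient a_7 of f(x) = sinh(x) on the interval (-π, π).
a_7 = (1/π) ∫_{-π}^{π} f(x)·cos(7x) dx.
Evaluate the integral (use parity and integration by parts as needed): a_7 = 0.

Final answer: 0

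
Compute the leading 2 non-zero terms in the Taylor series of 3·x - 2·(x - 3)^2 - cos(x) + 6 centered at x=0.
15·x - 13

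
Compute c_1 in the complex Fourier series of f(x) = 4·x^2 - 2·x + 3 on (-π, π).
Compute the real Fourier coefficients first: a_1 = -16, b_1 = -4.
Then c_1 = (a_1 − i·b_1)/2 = -8 + 2·i.

Final answer: -8 + 2·i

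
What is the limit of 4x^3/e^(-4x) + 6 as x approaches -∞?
The quotient is an ∞/∞ indeterminate form as x → -∞.
Compare growth rates of the dominant terms (exponentials ≫ polynomials ≫ logarithms), or apply L'Hôpital's rule; the quotient → 0.
Adding the constant: 0 + 6 = 6. Limit = 6.

Final answer: 6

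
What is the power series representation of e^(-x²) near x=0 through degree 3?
1 - x^2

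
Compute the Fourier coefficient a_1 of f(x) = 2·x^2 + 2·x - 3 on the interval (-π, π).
a_1 = (1/π) ∫_{-π}^{π} f(x)·cos(1x) dx.
Evaluate the integral (use parity and integration by parts as needed): a_1 = -8.

Final answer: -8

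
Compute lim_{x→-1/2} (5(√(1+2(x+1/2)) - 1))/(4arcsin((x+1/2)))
Both numerator and denominator → 0 as x → -1/2; this is a 0/0 indeterminate form.
Expand each to leading order near x = -1/2: numerator ~ 5·(x + 1/2), denominator ~ 4·(x + 1/2).
The limit of the ratio is 5/4.

Final answer: 5/4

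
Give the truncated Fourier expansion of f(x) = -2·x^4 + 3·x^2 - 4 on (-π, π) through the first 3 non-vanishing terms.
(-108 + 16·π^2)·cos(x) + (9 - 4·π^2)·cos(2·x) - 2·π^4/5 - 4 + π^2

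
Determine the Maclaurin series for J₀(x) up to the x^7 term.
-x^6/2304 + x^4/64 - x^2/4 + 1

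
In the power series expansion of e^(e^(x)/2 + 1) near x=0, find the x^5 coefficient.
Expand to order 5: e^(e^(x)/2 + 1) = 257·x^5·e^(3/2)/3840 + 49·x^4·e^(3/2)/384 + 11·x^3·e^(3/2)/48 + 3·x^2·e^(3/2)/8 + x·e^(3/2)/2 + e^(3/2) + O(x^6).
The coefficient of x^5 is 257·e^(3/2)/3840.

Final answer: 257·e^(3/2)/3840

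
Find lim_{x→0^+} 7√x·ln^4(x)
This is a 0·∞ indeterminate form at x → 0⁺.
Rewrite the product as 7·ln^4(x) / x^(-1/2) and apply L'Hôpital, or use the standard hierarchy x^(-1/2) ≫ |ln x|^4 as x → 0⁺.
The indeterminate product → 0, so the limit = 0.

Final answer: 0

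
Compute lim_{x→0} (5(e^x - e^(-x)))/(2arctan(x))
Both numerator and denominator → 0 as x → 0; this is a 0/0 indeterminate form.
Expand each to leading order near x = 0: numerator ~ 10·x, denominator ~ 2·x.
The limit of the ratio is 5.

Final answer: 5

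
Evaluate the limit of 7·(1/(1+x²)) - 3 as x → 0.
Direct substitution at x = 0 gives 4.

Final answer: 4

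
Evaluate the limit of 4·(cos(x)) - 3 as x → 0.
Direct substitution at x = 0 gives 1.

Final answer: 1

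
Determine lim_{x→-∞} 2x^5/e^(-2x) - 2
The quotient is an ∞/∞ indeterminate form as x → -∞.
Compare growth rates of the dominant terms (exponentials ≫ polynomials ≫ logarithms), or apply L'Hôpital's rule; the quotient → 0.
Adding the constant: 0 - 2 = -2. Limit = -2.

Final answer: -2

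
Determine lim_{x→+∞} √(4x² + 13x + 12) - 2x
As x → +∞: multiply by the conjugate to get (13x+12)/(√(4x²+13x+12)+2x); the denominator ~ 4x, so the limit is 13/4.
Limit = 13/4.

Final answer: 13/4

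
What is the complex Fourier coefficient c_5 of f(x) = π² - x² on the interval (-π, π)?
Compute the real Fourier coefficients first: a_5 = 4/25, b_5 = 0.
Then c_5 = (a_5 − i·b_5)/2 = 2/25.

Final answer: 2/25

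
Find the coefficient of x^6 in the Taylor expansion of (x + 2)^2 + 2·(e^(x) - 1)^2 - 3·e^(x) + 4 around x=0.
Expand to order 6: (x + 2)^2 + 2·(e^(x) - 1)^2 - 3·e^(x) + 4 = 121·x^6/720 + 19·x^5/40 + 25·x^4/24 + 3·x^3/2 + 3·x^2/2 + x + 5 + O(x^7).
The coefficient of x^6 is 121/720.

Final answer: 121/720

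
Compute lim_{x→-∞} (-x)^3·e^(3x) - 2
The product is a 0·∞ indeterminate form at x → -∞.
Rewrite the product as (-x)^3 / e^(-3x) (an ∞/∞ form) and apply L'Hôpital, or use the standard hierarchy e^(3|x|) ≫ |(-x)^3| as x → -∞.
The indeterminate product → 0, so the limit = -2.

Final answer: -2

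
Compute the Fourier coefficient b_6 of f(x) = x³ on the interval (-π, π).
b_6 = (1/π) ∫_{-π}^{π} f(x)·sin(6x) dx.
Evaluate the integral (use parity and integration by parts as needed): b_6 = 1/18 - π^2/3.

Final answer: 1/18 - π^2/3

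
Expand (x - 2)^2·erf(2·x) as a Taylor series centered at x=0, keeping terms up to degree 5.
304·x^5/(15·√(π)) + 64·x^4/(3·√(π)) - 52·x^3/(3·√(π)) - 16·x^2/√(π) + 16·x/√(π)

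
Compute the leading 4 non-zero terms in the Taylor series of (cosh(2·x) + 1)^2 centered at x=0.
136·x^6/45 + 20·x^4/3 + 8·x^2 + 4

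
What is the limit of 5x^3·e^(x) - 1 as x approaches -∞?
The product is a 0·∞ indeterminate form at x → -∞.
Rewrite the product as 5x^3 / e^(-x) (an ∞/∞ form) and apply L'Hôpital, or use the standard hierarchy e^(|x|) ≫ |x^3| as x → -∞.
The indeterminate product → 0, so the limit = -1.

Final answer: -1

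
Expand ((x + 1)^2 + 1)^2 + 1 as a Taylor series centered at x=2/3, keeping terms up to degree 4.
1237/81 + 680·(x - 2/3)/27 + 56·(x - 2/3)^2/3 + 20·(x - 2/3)^3/3 + (x - 2/3)^4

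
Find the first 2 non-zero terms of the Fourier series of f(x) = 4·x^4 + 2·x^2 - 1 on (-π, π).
(184 - 32·π^2)·cos(x) - 1 + 2·π^2/3 + 4·π^4/5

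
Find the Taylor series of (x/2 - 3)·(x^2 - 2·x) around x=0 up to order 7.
x^3/2 - 4·x^2 + 6·x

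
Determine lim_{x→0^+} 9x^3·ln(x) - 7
The product is a 0·∞ indeterminate form at x → 0⁺.
Rewrite the product as 9·ln(x) / x^(-3) and apply L'Hôpital, or use the standard hierarchy x^(-3) ≫ |ln x| as x → 0⁺.
The indeterminate product → 0, so the limit = -7.

Final answer: -7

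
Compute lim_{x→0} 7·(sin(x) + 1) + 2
Direct substitution at x = 0 gives 9.

Final answer: 9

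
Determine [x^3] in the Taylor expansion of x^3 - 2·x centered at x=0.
Expand to order 3: x^3 - 2·x = x^3 - 2·x + O(x^4).
The coefficient of x^3 is 1.

Final answer: 1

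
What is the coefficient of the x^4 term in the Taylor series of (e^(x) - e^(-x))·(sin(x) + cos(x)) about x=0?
Expand to order 4: (e^(x) - e^(-x))·(sin(x) + cos(x)) = -2·x^3/3 + 2·x^2 + 2·x + O(x^5).
The coefficient of x^4 is 0.

Final answer: 0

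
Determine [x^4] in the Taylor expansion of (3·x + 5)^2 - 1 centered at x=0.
Expand to order 4: (3·x + 5)^2 - 1 = 9·x^2 + 30·x + 24 + O(x^5).
The coefficient of x^4 is 0.

Final answer: 0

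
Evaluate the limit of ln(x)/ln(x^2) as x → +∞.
This is an ∞/∞ indeterminate form as x → +∞.
Write ln(x^2) = 2·ln(x), reducing the quotient to 1/2.
Limit = 1/2.

Final answer: 1/2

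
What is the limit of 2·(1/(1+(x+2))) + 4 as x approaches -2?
Direct substitution at x = -2 gives 6.

Final answer: 6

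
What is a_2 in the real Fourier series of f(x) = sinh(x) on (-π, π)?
a_2 = (1/π) ∫_{-π}^{π} f(x)·cos(2x) dx.
Evaluate the integral (use parity and integration by parts as needed): a_2 = 0.

Final answer: 0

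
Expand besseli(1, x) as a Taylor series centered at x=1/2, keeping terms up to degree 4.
besseli(1, 1/2) + (besseli(2, 1/2)/2 + besseli(0, 1/2)/2)·(x - 1/2) + (besseli(3, 1/2)/8 + 3·besseli(1, 1/2)/8)·(x - 1/2)^2 + (besseli(4, 1/2)/48 + besseli(2, 1/2)/12 + besseli(0, 1/2)/16)·(x - 1/2)^3 + (besseli(5, 1/2)/384 + 5·besseli(3, 1/2)/384 + 5·besseli(1, 1/2)/192)·(x - 1/2)^4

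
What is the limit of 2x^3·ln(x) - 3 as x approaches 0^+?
The product is a 0·∞ indeterminate form at x → 0⁺.
Rewrite the product as 2·ln(x) / x^(-3) and apply L'Hôpital, or use the standard hierarchy x^(-3) ≫ |ln x| as x → 0⁺.
The indeterminate product → 0, so the limit = -3.

Final answer: -3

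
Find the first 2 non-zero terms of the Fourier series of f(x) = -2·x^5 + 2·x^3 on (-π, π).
(-504 - 4·π^4 + 84·π^2)·sin(x) + (-12·π^2 + 18 + 2·π^4)·sin(2·x)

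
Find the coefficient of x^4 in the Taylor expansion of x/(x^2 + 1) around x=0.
Expand to order 4: x/(x^2 + 1) = -x^3 + x + O(x^5).
The coefficient of x^4 is 0.

Final answer: 0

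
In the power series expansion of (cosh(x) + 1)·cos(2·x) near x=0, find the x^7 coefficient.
Expand to order 7: (cosh(x) + 1)·cos(2·x) = 53·x^6/720 + 3·x^4/8 - 7·x^2/2 + 2 + O(x^8).
The coefficient of x^7 is 0.

Final answer: 0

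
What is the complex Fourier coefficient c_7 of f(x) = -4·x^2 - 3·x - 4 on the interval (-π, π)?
Compute the real Fourier coefficients first: a_7 = 16/49, b_7 = -6/7.
Then c_7 = (a_7 − i·b_7)/2 = 8/49 + 3·i/7.

Final answer: 8/49 + 3·i/7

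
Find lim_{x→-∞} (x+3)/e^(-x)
This is an ∞/∞ indeterminate form as x → -∞.
Compare growth rates of the dominant terms (exponentials ≫ polynomials ≫ logarithms), or apply L'Hôpital's rule; the quotient → 0.
Limit = 0.

Final answer: 0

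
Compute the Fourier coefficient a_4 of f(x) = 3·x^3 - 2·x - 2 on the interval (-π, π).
a_4 = (1/π) ∫_{-π}^{π} f(x)·cos(4x) dx.
Evaluate the integral (use parity and integration by parts as needed): a_4 = 0.

Final answer: 0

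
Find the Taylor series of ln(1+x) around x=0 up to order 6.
-x^6/6 + x^5/5 - x^4/4 + x^3/3 - x^2/2 + x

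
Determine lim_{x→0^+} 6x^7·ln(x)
This is a 0·∞ indeterminate form at x → 0⁺.
Rewrite the product as 6·ln(x) / x^(-7) and apply L'Hôpital, or use the standard hierarchy x^(-7) ≫ |ln x| as x → 0⁺.
The indeterminate product → 0, so the limit = 0.

Final answer: 0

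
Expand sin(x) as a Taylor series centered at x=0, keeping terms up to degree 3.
-x^3/6 + x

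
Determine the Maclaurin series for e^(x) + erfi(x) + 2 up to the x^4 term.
x^4/24 + x^3·(1/6 + 2/(3·√(π))) + x^2/2 + x·(1 + 2/√(π)) + 3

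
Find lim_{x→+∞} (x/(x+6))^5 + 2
As x → +∞: x/(x+6) = 1/(1 + 6/x) → 1, and the 5th power of a limit-1 base also → 1; with the additive constant, 1 + 2 = 3.
Limit = 3.

Final answer: 3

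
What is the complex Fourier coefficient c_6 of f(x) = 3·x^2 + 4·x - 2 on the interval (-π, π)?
Compute the real Fourier coefficients first: a_6 = 1/3, b_6 = -4/3.
Then c_6 = (a_6 − i·b_6)/2 = 1/6 + 2·i/3.

Final answer: 1/6 + 2·i/3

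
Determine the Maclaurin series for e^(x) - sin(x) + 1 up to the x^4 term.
x^4/24 + x^3/3 + x^2/2 + 2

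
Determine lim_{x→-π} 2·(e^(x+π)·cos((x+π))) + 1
Direct substitution at x = -π gives 3.

Final answer: 3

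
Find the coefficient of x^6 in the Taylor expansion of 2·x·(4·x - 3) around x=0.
Expand to order 6: 2·x·(4·x - 3) = 8·x^2 - 6·x + O(x^7).
The coefficient of x^6 is 0.

Final answer: 0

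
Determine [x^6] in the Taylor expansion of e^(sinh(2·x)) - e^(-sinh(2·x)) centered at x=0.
Expand to order 6: e^(sinh(2·x)) - e^(-sinh(2·x)) = 32·x^5/5 + 16·x^3/3 + 4·x + O(x^7).
The coefficient of x^6 is 0.

Final answer: 0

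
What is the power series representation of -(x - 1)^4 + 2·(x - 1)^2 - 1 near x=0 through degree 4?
-x^4 + 4·x^3 - 4·x^2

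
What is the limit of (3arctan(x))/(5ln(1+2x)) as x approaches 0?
Both numerator and denominator → 0 as x → 0; this is a 0/0 indeterminate form.
Expand each to leading order near x = 0: numerator ~ 3·x, denominator ~ 10·x.
The limit of the ratio is 3/10.

Final answer: 3/10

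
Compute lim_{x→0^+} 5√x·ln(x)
This is a 0·∞ indeterminate form at x → 0⁺.
Rewrite the product as 5·ln(x) / x^(-1/2) and apply L'Hôpital, or use the standard hierarchy x^(-1/2) ≫ |ln x| as x → 0⁺.
The indeterminate product → 0, so the limit = 0.

Final answer: 0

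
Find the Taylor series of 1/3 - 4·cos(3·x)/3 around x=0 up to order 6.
27·x^6/20 - 9·x^4/2 + 6·x^2 - 1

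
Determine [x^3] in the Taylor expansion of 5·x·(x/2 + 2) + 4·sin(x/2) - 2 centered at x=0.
Expand to order 3: 5·x·(x/2 + 2) + 4·sin(x/2) - 2 = -x^3/12 + 5·x^2/2 + 12·x - 2 + O(x^4).
The coefficient of x^3 is -1/12.

Final answer: -1/12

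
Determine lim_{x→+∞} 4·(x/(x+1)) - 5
Evaluate the dominant behaviour as x → +∞; each term tends to a finite value or vanishes.
Limit = -1.

Final answer: -1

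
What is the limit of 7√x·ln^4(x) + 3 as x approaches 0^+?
The product is a 0·∞ indeterminate form at x → 0⁺.
Rewrite the product as 7·ln^4(x) / x^(-1/2) and apply L'Hôpital, or use the standard hierarchy x^(-1/2) ≫ |ln x|^4 as x → 0⁺.
The indeterminate product → 0, so the limit = 3.

Final answer: 3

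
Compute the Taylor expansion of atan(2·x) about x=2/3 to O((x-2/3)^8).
atan(4/3) + 18·(x - 2/3)/25 - 432·(x - 2/3)^2/625 + 8424·(x - 2/3)^3/15625 - 108864·(x - 2/3)^4/390625 - 1842912·(x - 2/3)^5/48828125 + 80061696·(x - 2/3)^6/244140625 - 21399147648·(x - 2/3)^7/42724609375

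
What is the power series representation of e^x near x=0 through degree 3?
x^3/6 + x^2/2 + x + 1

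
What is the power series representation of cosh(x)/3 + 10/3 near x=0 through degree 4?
x^4/72 + x^2/6 + 11/3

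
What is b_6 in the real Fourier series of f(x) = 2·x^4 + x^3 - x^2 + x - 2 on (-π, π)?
b_6 = (1/π) ∫_{-π}^{π} f(x)·sin(6x) dx.
Evaluate the integral (use parity and integration by parts as needed): b_6 = -π^2/3 - 5/18.

Final answer: -π^2/3 - 5/18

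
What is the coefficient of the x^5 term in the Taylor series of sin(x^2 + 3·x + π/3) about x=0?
Expand to order 5: sin(x^2 + 3·x + π/3) = x^5·(21/80 + 9·√(3)/4) + x^4·(-9/4 + 23·√(3)/16) + x^3·(-3·√(3)/2 - 9/4) + x^2·(1/2 - 9·√(3)/4) + 3·x/2 + √(3)/2 + O(x^6).
The coefficient of x^5 is 21/80 + 9·√(3)/4.

Final answer: 21/80 + 9·√(3)/4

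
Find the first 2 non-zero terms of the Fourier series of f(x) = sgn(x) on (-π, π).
4·sin(x)/π + 4·sin(3·x)/(3·π)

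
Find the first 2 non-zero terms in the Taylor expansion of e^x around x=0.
x + 1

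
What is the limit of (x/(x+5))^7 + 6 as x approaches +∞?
As x → +∞: x/(x+5) = 1/(1 + 5/x) → 1, and the 7th power of a limit-1 base also → 1; with the additive constant, 1 + 6 = 7.
Limit = 7.

Final answer: 7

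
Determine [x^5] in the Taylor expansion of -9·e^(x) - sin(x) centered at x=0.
Expand to order 5: -9·e^(x) - sin(x) = -x^5/12 - 3·x^4/8 - 4·x^3/3 - 9·x^2/2 - 10·x - 9 + O(x^6).
The coefficient of x^5 is -1/12.

Final answer: -1/12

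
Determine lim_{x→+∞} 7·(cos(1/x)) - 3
Evaluate the dominant behaviour as x → +∞; each term tends to a finite value or vanishes.
Limit = 4.

Final answer: 4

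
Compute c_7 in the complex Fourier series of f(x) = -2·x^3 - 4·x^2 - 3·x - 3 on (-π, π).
Compute the real Fourier coefficients first: a_7 = 16/49, b_7 = -4·π^2/7 - 270/343.
Then c_7 = (a_7 − i·b_7)/2 = 8/49 + 135·i/343 + 2·i·π^2/7.

Final answer: 8/49 + 135·i/343 + 2·i·π^2/7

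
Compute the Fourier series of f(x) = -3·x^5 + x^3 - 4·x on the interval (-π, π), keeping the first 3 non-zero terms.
(-740 - 6·π^4 + 122·π^2)·sin(x) + (-16·π^2 + 28 + 3·π^4)·sin(2·x) + (-2·π^4 - 164/27 + 46·π^2/9)·sin(3·x)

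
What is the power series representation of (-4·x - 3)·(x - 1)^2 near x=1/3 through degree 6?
-52/27 + 4·(x - 1/3) + (x - 1/3)^2 - 4·(x - 1/3)^3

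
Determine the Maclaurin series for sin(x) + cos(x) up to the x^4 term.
x^4/24 - x^3/6 - x^2/2 + x + 1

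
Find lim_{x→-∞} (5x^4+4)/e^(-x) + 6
The quotient is an ∞/∞ indeterminate form as x → -∞.
Compare growth rates of the dominant terms (exponentials ≫ polynomials ≫ logarithms), or apply L'Hôpital's rule; the quotient → 0.
Adding the constant: 0 + 6 = 6. Limit = 6.

Final answer: 6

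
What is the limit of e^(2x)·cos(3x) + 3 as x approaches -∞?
Evaluate the dominant behaviour as x → -∞; each term tends to a finite value or vanishes.
Limit = 3.

Final answer: 3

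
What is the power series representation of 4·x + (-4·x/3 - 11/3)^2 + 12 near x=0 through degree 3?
16·x^2/9 + 124·x/9 + 229/9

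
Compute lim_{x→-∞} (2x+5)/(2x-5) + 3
Evaluate the dominant behaviour as x → -∞; each term tends to a finite value or vanishes.
Limit = 4.

Final answer: 4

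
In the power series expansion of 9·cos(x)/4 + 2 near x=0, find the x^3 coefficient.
Expand to order 3: 9·cos(x)/4 + 2 = 17/4 - 9·x^2/8 + O(x^4).
The coefficient of x^3 is 0.

Final answer: 0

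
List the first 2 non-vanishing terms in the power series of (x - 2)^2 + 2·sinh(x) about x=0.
4 - 2·x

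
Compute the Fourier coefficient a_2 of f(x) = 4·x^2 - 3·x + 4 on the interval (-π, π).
a_2 = (1/π) ∫_{-π}^{π} f(x)·cos(2x) dx.
Evaluate the integral (use parity and integration by parts as needed): a_2 = 4.

Final answer: 4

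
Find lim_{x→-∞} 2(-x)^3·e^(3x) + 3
The product is a 0·∞ indeterminate form at x → -∞.
Rewrite the product as 2(-x)^3 / e^(-3x) (an ∞/∞ form) and apply L'Hôpital, or use the standard hierarchy e^(3|x|) ≫ |(-x)^3| as x → -∞.
The indeterminate product → 0, so the limit = 3.

Final answer: 3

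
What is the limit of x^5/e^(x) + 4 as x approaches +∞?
The quotient is an ∞/∞ indeterminate form as x → +∞.
The exponential denominator e^(x) dominates the polynomial numerator (e^x ≫ x^5 as x → ∞), so the quotient → 0.
Adding the constant: 0 + 4 = 4. Limit = 4.

Final answer: 4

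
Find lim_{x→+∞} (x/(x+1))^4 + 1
As x → +∞: x/(x+1) = 1/(1 + 1/x) → 1, and the 4th power of a limit-1 base also → 1; with the additive constant, 1 + 1 = 2.
Limit = 2.

Final answer: 2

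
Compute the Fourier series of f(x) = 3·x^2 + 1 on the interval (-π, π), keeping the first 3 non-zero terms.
-12·cos(x) + 3·cos(2·x) + 1 + π^2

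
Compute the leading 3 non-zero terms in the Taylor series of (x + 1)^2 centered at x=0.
x^2 + 2·x + 1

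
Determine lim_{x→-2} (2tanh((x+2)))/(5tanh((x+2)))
Both numerator and denominator → 0 as x → -2; this is a 0/0 indeterminate form.
Expand each to leading order near x = -2: numerator ~ 2·(x + 2), denominator ~ 5·(x + 2).
The limit of the ratio is 2/5.

Final answer: 2/5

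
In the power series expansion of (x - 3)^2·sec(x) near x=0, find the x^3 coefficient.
Expand to order 3: (x - 3)^2·sec(x) = -3·x^3 + 11·x^2/2 - 6·x + 9 + O(x^4).
The coefficient of x^3 is -3.

Final answer: -3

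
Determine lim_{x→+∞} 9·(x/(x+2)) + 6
Evaluate the dominant behaviour as x → +∞; each term tends to a finite value or vanishes.
Limit = 15.

Final answer: 15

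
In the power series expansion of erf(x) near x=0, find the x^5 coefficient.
Expand to order 5: erf(x) = x^5/(5·√(π)) - 2·x^3/(3·√(π)) + 2·x/√(π) + O(x^6).
The coefficient of x^5 is 1/(5·√(π)).

Final answer: 1/(5·√(π))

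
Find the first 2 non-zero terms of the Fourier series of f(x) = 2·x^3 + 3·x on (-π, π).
(-18 + 4·π^2)·sin(x) - 2·π^2·sin(2·x)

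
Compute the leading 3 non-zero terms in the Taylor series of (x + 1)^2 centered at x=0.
x^2 + 2·x + 1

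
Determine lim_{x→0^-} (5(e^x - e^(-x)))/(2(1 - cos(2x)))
Both numerator and denominator → 0 as x → 0^-; this is a 0/0 indeterminate form.
Expand each to leading order near x = 0: numerator ~ 10·x, denominator ~ 4·x^2.
The limit of the ratio is -∞.

Final answer: -∞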